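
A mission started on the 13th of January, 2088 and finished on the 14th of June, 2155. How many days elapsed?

From January 13, 2088 to January 13, 2155: 67 years, of which 16 contain a Feb 29 — 51×365 + 16×366 = 24471 days.
(2100 is not a leap year (divisible by 100 but not 400).)
January 2155: 31 − 13 = 18 days remain.
Then February 2155 (28), March (31), April (30), May (31): 28 + 31 + 30 + 31 = 120 days.
June 1–14, 2155: 14 days.
Residual: 152 days.
Total: 24623 days.

24623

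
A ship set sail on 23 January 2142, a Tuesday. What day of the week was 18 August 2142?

January 2142: 31 − 23 = 8 days remain.
Then February 2142 (28), March (31), April (30), May (31), June (30), July (31): 28 + 31 + 30 + 31 + 30 + 31 = 181 days.
August 1–18, 2142: 18 days.
Total: 8 + 181 + 18 = 207 days.
207 mod 7 = 4, so 4 days after Tuesday is Saturday.

Saturday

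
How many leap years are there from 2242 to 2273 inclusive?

Years divisible by 4 in [2242, 2273]: 2244, 2248, 2252, 2256, 2260, 2264, 2268, 2272.
No century exceptions apply. Count: 8.

8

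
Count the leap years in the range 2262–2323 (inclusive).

14

Years divisible by 4: 2264, 2268, …, 2320 — 15 in all.
Of these, 2300 is divisible by 100 but not 400, so not leap.
Leap years: 15 − 1 = 14.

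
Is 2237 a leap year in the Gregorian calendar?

2237 is not a leap year.

No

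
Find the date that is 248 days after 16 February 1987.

22 October 1987

Count 248 days after February 16, 1987:
February 1987: 28 − 16 = 12 days remain (1987 is not a leap year, so February has 28 days).
Then March (31), April (30), May (31), June (30), July (31), August (31), September (30): 31 + 30 + 31 + 30 + 31 + 31 + 30 = 214 days.
October 1–22, 1987: 22 days.
Total: 12 + 214 + 22 = 248 days.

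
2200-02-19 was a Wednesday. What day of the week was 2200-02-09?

Count forward from the earlier date (February 9, 2200) to the later (February 19, 2200):
Within February 2200: 19 − 9 = 10 days.
10 mod 7 = 3, so 3 days before Wednesday is Sunday.

Sunday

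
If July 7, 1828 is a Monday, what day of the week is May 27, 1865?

Saturday

Day-of-year of July 7, 1828: 189.
Day-of-year of May 27, 1865: 147.
1828 has 366 days, so 366 − 189 = 177 days remain in 1828.
Full years 1829–1864: 27 common + 9 leap = 27×365 + 9×366 = 13149 days.
Total: 177 + 13149 + 147 = 13473 days.
13473 mod 7 = 5, so 5 days after Monday is Saturday.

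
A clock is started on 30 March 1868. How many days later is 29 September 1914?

Day-of-year of March 30, 1868: 90.
Day-of-year of September 29, 1914: 272.
1868 has 366 days, so 366 − 90 = 276 days remain in 1868.
Full years 1869–1913: 35 common + 10 leap = 35×365 + 10×366 = 16435 days.
Total: 276 + 16435 + 272 = 16983 days.

16983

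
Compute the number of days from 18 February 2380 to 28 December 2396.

Day-of-year of February 18, 2380: 49.
Day-of-year of December 28, 2396: 363.
2380 has 366 days, so 366 − 49 = 317 days remain in 2380.
Full years 2381–2395: 12 common + 3 leap = 12×365 + 3×366 = 5478 days.
Total: 317 + 5478 + 363 = 6158 days.

6158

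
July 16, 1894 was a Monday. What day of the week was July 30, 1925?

From July 16, 1894 to July 16, 1925: 31 years, of which 7 contain a Feb 29 — 24×365 + 7×366 = 11322 days.
(1900 is not a leap year (divisible by 100 but not 400).)
Within July 1925: 30 − 16 = 14 days.
Total: 11336 days.
11336 mod 7 = 3, so 3 days after Monday is Thursday.

Thursday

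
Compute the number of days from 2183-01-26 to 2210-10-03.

10111

Day-of-year of January 26, 2183: 26.
Day-of-year of October 3, 2210: 276.
2183 has 365 days, so 365 − 26 = 339 days remain in 2183.
Full years 2184–2209: 20 common + 6 leap = 20×365 + 6×366 = 9496 days.
Total: 339 + 9496 + 276 = 10111 days.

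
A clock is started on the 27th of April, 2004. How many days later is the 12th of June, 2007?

1141

Day-of-year of April 27, 2004: 118.
Day-of-year of June 12, 2007: 163.
2004 has 366 days, so 366 − 118 = 248 days remain in 2004.
Full years: 2005: 365; 2006: 365. Sum = 730.
Total: 248 + 730 + 163 = 1141 days.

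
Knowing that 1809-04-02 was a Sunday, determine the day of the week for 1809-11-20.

Monday

April 1809: 30 − 2 = 28 days remain.
Then May (31), June (30), July (31), August (31), September (30), October (31): 31 + 30 + 31 + 31 + 30 + 31 = 184 days.
November 1–20, 1809: 20 days.
Total: 28 + 184 + 20 = 232 days.
232 mod 7 = 1, so 1 day after Sunday is Monday.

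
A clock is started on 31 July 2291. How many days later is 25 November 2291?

July 2291: 31 − 31 = 0 days remain.
Then August (31), September (30), October (31): 31 + 30 + 31 = 92 days.
November 1–25, 2291: 25 days.
Total: 0 + 92 + 25 = 117 days.

117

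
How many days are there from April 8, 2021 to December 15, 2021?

251

April 2021: 30 − 8 = 22 days remain.
Then May (31), June (30), July (31), August (31), September (30), October (31), November (30): 31 + 30 + 31 + 31 + 30 + 31 + 30 = 214 days.
December 1–15, 2021: 15 days.
Total: 22 + 214 + 15 = 251 days.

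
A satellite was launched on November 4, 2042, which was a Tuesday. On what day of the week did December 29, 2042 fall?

Monday

November 2042: 30 − 4 = 26 days remain.
December 1–29, 2042: 29 days.
Total: 26 + 29 = 55 days.
55 mod 7 = 6, so 6 days after Tuesday is Monday.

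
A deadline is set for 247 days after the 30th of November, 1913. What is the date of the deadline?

the 4th of August, 1914

Count 247 days after November 30, 1913:
November 1913: 30 − 30 = 0 days remain.
Then December (31), January (31), February 1914 (28), March (31), April (30), May (31), June (30), July (31): 31 + 31 + 28 + 31 + 30 + 31 + 30 + 31 = 243 days.
August 1–4, 1914: 4 days.
Total: 0 + 243 + 4 = 247 days.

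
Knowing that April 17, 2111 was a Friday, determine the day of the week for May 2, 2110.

Count forward from the earlier date (May 2, 2110) to the later (April 17, 2111):
May 2110: 31 − 2 = 29 days remain.
Then 10 full months totalling 304 days.
April 1–17, 2111: 17 days.
Residual: 350 days.
Total: 350 days.
350 is a multiple of 7, so May 2, 2110 falls on the same weekday: Friday.

Friday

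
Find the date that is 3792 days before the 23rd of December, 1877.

the 6th of August, 1867

Count 3792 days before December 23, 1877:
From August 6, 1867 to August 6, 1877: 10 years, of which 3 contain a Feb 29 — 7×365 + 3×366 = 3653 days.
August 1877: 31 − 6 = 25 days remain.
Then September (30), October (31), November (30): 30 + 31 + 30 = 91 days.
December 1–23, 1877: 23 days.
Residual: 139 days.
Total: 3792 days.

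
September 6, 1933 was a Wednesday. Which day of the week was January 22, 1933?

Count forward from the earlier date (January 22, 1933) to the later (September 6, 1933):
January 1933: 31 − 22 = 9 days remain.
Then February 1933 (28), March (31), April (30), May (31), June (30), July (31), August (31): 28 + 31 + 30 + 31 + 30 + 31 + 31 = 212 days.
September 1–6, 1933: 6 days.
Total: 9 + 212 + 6 = 227 days.
227 mod 7 = 3, so 3 days before Wednesday is Sunday.

Sunday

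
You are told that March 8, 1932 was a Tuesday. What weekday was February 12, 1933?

March 1932: 31 − 8 = 23 days remain.
Then 10 full months totalling 306 days.
February 1–12, 1933: 12 days (1933 is not a leap year).
Total: 23 + 306 + 12 = 341 days.
341 mod 7 = 5, so 5 days after Tuesday is Sunday.

Sunday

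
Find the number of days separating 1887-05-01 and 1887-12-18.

May 1887: 31 − 1 = 30 days remain.
Then June (30), July (31), August (31), September (30), October (31), November (30): 30 + 31 + 31 + 30 + 31 + 30 = 183 days.
December 1–18, 1887: 18 days.
Total: 30 + 183 + 18 = 231 days.

231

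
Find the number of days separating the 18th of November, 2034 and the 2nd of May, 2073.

14045

From November 18, 2034 to November 18, 2072: 38 years, of which 10 contain a Feb 29 — 28×365 + 10×366 = 13880 days.
November 2072: 30 − 18 = 12 days remain.
Then December (31), January (31), February 2073 (28), March (31), April (30): 31 + 31 + 28 + 31 + 30 = 151 days.
May 1–2, 2073: 2 days.
Residual: 165 days.
Total: 14045 days.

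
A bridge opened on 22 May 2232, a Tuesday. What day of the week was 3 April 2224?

Saturday

Count forward from the earlier date (April 3, 2224) to the later (May 22, 2232):
From April 3, 2224 to April 3, 2232: 8 years, of which 2 contain a Feb 29 — 6×365 + 2×366 = 2922 days.
April 2232: 30 − 3 = 27 days remain.
May 1–22, 2232: 22 days.
Residual: 49 days.
Total: 2971 days.
2971 mod 7 = 3, so 3 days before Tuesday is Saturday.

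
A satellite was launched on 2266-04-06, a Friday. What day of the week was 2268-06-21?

Day-of-year of April 6, 2266: 96.
Day-of-year of June 21, 2268: 173.
2266 has 365 days, so 365 − 96 = 269 days remain in 2266.
Full years: 2267: 365. Sum = 365.
Total: 269 + 365 + 173 = 807 days.
807 mod 7 = 2, so 2 days after Friday is Sunday.

Sunday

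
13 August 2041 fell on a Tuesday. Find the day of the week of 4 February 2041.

Monday

Count forward from the earlier date (February 4, 2041) to the later (August 13, 2041):
February 2041: 28 − 4 = 24 days remain (2041 is not a leap year, so February has 28 days).
Then March (31), April (30), May (31), June (30), July (31): 31 + 30 + 31 + 30 + 31 = 153 days.
August 1–13, 2041: 13 days.
Total: 24 + 153 + 13 = 190 days.
190 mod 7 = 1, so 1 day before Tuesday is Monday.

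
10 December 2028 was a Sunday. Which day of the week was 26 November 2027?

Friday

Count forward from the earlier date (November 26, 2027) to the later (December 10, 2028):
November 2027: 30 − 26 = 4 days remain.
Then 12 full months totalling 366 days.
December 1–10, 2028: 10 days.
Total: 4 + 366 + 10 = 380 days.
380 mod 7 = 2, so 2 days before Sunday is Friday.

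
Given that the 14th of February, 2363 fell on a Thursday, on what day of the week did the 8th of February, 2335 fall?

Friday

Count forward from the earlier date (February 8, 2335) to the later (February 14, 2363):
From February 8, 2335 to February 8, 2363: 28 years, of which 7 contain a Feb 29 — 21×365 + 7×366 = 10227 days.
Within February 2363: 14 − 8 = 6 days.
Total: 10233 days.
10233 mod 7 = 6, so 6 days before Thursday is Friday.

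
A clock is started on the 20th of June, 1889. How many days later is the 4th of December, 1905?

From June 20, 1889 to June 20, 1905: 16 years, of which 3 contain a Feb 29 — 13×365 + 3×366 = 5843 days.
(1900 is not a leap year (divisible by 100 but not 400).)
June 1905: 30 − 20 = 10 days remain.
Then July (31), August (31), September (30), October (31), November (30): 31 + 31 + 30 + 31 + 30 = 153 days.
December 1–4, 1905: 4 days.
Residual: 167 days.
Total: 6010 days.

6010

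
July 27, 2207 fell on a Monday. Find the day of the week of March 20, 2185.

Count forward from the earlier date (March 20, 2185) to the later (July 27, 2207):
From March 20, 2185 to March 20, 2207: 22 years, of which 4 contain a Feb 29 — 18×365 + 4×366 = 8034 days.
(2200 is not a leap year (divisible by 100 but not 400).)
March 2207: 31 − 20 = 11 days remain.
Then April (30), May (31), June (30): 30 + 31 + 30 = 91 days.
July 1–27, 2207: 27 days.
Residual: 129 days.
Total: 8163 days.
8163 mod 7 = 1, so 1 day before Monday is Sunday.

Sunday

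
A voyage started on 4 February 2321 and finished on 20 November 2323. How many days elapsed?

Day-of-year of February 4, 2321: 35.
Day-of-year of November 20, 2323: 324.
2321 has 365 days, so 365 − 35 = 330 days remain in 2321.
Full years: 2322: 365. Sum = 365.
Total: 330 + 365 + 324 = 1019 days.

1019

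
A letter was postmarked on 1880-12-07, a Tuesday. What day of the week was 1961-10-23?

Monday

Day-of-year of December 7, 1880: 342.
Day-of-year of October 23, 1961: 296.
1880 has 366 days, so 366 − 342 = 24 days remain in 1880.
Full years 1881–1960: 61 common + 19 leap = 61×365 + 19×366 = 29219 days.
Total: 24 + 29219 + 296 = 29539 days.
29539 mod 7 = 6, so 6 days after Tuesday is Monday.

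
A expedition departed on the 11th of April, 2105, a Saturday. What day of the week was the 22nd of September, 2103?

Saturday

Count forward from the earlier date (September 22, 2103) to the later (April 11, 2105):
September 2103: 30 − 22 = 8 days remain.
Then 18 full months totalling 548 days.
April 1–11, 2105: 11 days.
Total: 8 + 548 + 11 = 567 days.
567 is a multiple of 7, so the 22nd of September, 2103 falls on the same weekday: Saturday.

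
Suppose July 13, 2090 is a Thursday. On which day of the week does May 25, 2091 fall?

July 2090: 31 − 13 = 18 days remain.
Then 9 full months totalling 273 days.
May 1–25, 2091: 25 days.
Total: 18 + 273 + 25 = 316 days.
316 mod 7 = 1, so 1 day after Thursday is Friday.

Friday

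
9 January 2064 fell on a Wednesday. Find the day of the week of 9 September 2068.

Day-of-year of January 9, 2064: 9.
Day-of-year of September 9, 2068: 253.
2064 has 366 days, so 366 − 9 = 357 days remain in 2064.
Full years: 2065: 365; 2066: 365; 2067: 365. Sum = 1095.
Total: 357 + 1095 + 253 = 1705 days.
1705 mod 7 = 4, so 4 days after Wednesday is Sunday.

Sunday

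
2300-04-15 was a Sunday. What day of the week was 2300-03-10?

Count forward from the earlier date (March 10, 2300) to the later (April 15, 2300):
March 2300: 31 − 10 = 21 days remain.
April 1–15, 2300: 15 days.
Total: 21 + 15 = 36 days.
36 mod 7 = 1, so 1 day before Sunday is Saturday.

Saturday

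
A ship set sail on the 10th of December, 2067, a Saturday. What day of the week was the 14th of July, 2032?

Wednesday

Count forward from the earlier date (July 14, 2032) to the later (December 10, 2067):
Day-of-year of July 14, 2032: 196.
Day-of-year of December 10, 2067: 344.
2032 has 366 days, so 366 − 196 = 170 days remain in 2032.
Full years 2033–2066: 26 common + 8 leap = 26×365 + 8×366 = 12418 days.
Total: 170 + 12418 + 344 = 12932 days.
12932 mod 7 = 3, so 3 days before Saturday is Wednesday.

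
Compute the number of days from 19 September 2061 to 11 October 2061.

22

September 2061: 30 − 19 = 11 days remain.
October 1–11, 2061: 11 days.
Total: 11 + 11 = 22 days.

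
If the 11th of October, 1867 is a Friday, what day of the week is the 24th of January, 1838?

Count forward from the earlier date (January 24, 1838) to the later (October 11, 1867):
Day-of-year of January 24, 1838: 24.
Day-of-year of October 11, 1867: 284.
1838 has 365 days, so 365 − 24 = 341 days remain in 1838.
Full years 1839–1866: 21 common + 7 leap = 21×365 + 7×366 = 10227 days.
Total: 341 + 10227 + 284 = 10852 days.
10852 mod 7 = 2, so 2 days before Friday is Wednesday.

Wednesday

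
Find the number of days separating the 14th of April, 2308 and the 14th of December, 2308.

244

April 2308: 30 − 14 = 16 days remain.
Then May (31), June (30), July (31), August (31), September (30), October (31), November (30): 31 + 30 + 31 + 31 + 30 + 31 + 30 = 214 days.
December 1–14, 2308: 14 days.
Total: 16 + 214 + 14 = 244 days.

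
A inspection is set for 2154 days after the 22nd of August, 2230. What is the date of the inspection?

the 15th of July, 2236

Count 2154 days after August 22, 2230:
Day-of-year of August 22, 2230: 234.
Day-of-year of July 15, 2236: 197.
2230 has 365 days, so 365 − 234 = 131 days remain in 2230.
Full years: 2231: 365; 2232: 366; 2233: 365; 2234: 365; 2235: 365. Sum = 1826.
Total: 131 + 1826 + 197 = 2154 days.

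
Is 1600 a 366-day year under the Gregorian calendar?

1600 is a leap year (divisible by 400).

Yes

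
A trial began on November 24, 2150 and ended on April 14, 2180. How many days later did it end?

10734

From November 24, 2150 to November 24, 2179: 29 years, of which 7 contain a Feb 29 — 22×365 + 7×366 = 10592 days.
November 2179: 30 − 24 = 6 days remain.
Then December (31), January (31), February 2180 (29), March (31): 31 + 31 + 29 + 31 = 122 days.
April 1–14, 2180: 14 days.
Residual: 142 days.
Total: 10734 days.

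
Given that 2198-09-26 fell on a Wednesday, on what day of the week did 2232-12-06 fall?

Thursday

Day-of-year of September 26, 2198: 269.
Day-of-year of December 6, 2232: 341.
2198 has 365 days, so 365 − 269 = 96 days remain in 2198.
Full years 2199–2231: 26 common + 7 leap = 26×365 + 7×366 = 12052 days.
Total: 96 + 12052 + 341 = 12489 days.
12489 mod 7 = 1, so 1 day after Wednesday is Thursday.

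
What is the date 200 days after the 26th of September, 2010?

the 14th of April, 2011

Count 200 days after September 26, 2010:
Day-of-year of September 26, 2010: 269.
Day-of-year of April 14, 2011: 104.
2010 has 365 days, so 365 − 269 = 96 days remain in 2010.
Total: 96 + 104 = 200 days.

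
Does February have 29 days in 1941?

1941 is not a leap year.

No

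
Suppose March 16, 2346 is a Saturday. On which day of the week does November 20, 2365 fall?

Saturday

Day-of-year of March 16, 2346: 75.
Day-of-year of November 20, 2365: 324.
2346 has 365 days, so 365 − 75 = 290 days remain in 2346.
Full years 2347–2364: 13 common + 5 leap = 13×365 + 5×366 = 6575 days.
Total: 290 + 6575 + 324 = 7189 days.
7189 is a multiple of 7, so November 20, 2365 falls on the same weekday: Saturday.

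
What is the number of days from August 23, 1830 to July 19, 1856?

9462

Day-of-year of August 23, 1830: 235.
Day-of-year of July 19, 1856: 201.
1830 has 365 days, so 365 − 235 = 130 days remain in 1830.
Full years 1831–1855: 19 common + 6 leap = 19×365 + 6×366 = 9131 days.
Total: 130 + 9131 + 201 = 9462 days.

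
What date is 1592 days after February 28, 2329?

July 9, 2333

Count 1592 days after February 28, 2329:
February 28, 2329 → February 28, 2330: 365 days.
February 28, 2330 → February 28, 2331: 365 days.
February 28, 2331 → February 28, 2332: 365 days.
February 28, 2332 → February 28, 2333: 366 days (2332 is a leap year).
February 2333: 28 − 28 = 0 days remain (2333 is not a leap year, so February has 28 days).
Then March (31), April (30), May (31), June (30): 31 + 30 + 31 + 30 = 122 days.
July 1–9, 2333: 9 days.
Residual: 131 days.
Total: 1592 days.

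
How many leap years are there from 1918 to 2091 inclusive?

Years divisible by 4: 1920, 1924, …, 2088 — 43 in all.
2000 is divisible by 400, so still leap.
No century exceptions apply. Count: 43.

43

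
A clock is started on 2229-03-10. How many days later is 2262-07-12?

12177

Day-of-year of March 10, 2229: 69.
Day-of-year of July 12, 2262: 193.
2229 has 365 days, so 365 − 69 = 296 days remain in 2229.
Full years 2230–2261: 24 common + 8 leap = 24×365 + 8×366 = 11688 days.
Total: 296 + 11688 + 193 = 12177 days.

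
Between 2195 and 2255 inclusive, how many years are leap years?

Years divisible by 4: 2196, 2200, …, 2252 — 15 in all.
Of these, 2200 is divisible by 100 but not 400, so not leap.
Leap years: 15 − 1 = 14.

14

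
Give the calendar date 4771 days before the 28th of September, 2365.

the 5th of September, 2352

Count 4771 days before September 28, 2365:
From September 5, 2352 to September 5, 2365: 13 years, of which 3 contain a Feb 29 — 10×365 + 3×366 = 4748 days.
Within September 2365: 28 − 5 = 23 days.
Total: 4771 days.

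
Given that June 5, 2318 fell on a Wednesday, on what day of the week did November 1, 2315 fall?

Monday

Count forward from the earlier date (November 1, 2315) to the later (June 5, 2318):
Day-of-year of November 1, 2315: 305.
Day-of-year of June 5, 2318: 156.
2315 has 365 days, so 365 − 305 = 60 days remain in 2315.
Full years: 2316: 366; 2317: 365. Sum = 731.
Total: 60 + 731 + 156 = 947 days.
947 mod 7 = 2, so 2 days before Wednesday is Monday.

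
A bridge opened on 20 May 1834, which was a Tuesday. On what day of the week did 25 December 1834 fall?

Thursday

May 1834: 31 − 20 = 11 days remain.
Then June (30), July (31), August (31), September (30), October (31), November (30): 30 + 31 + 31 + 30 + 31 + 30 = 183 days.
December 1–25, 1834: 25 days.
Total: 11 + 183 + 25 = 219 days.
219 mod 7 = 2, so 2 days after Tuesday is Thursday.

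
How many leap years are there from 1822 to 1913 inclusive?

Years divisible by 4: 1824, 1828, …, 1912 — 23 in all.
Of these, 1900 is divisible by 100 but not 400, so not leap.
Leap years: 23 − 1 = 22.

22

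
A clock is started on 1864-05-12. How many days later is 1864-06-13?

May 1864: 31 − 12 = 19 days remain.
June 1–13, 1864: 13 days.
Total: 19 + 13 = 32 days.

32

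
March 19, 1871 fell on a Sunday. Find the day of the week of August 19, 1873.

Tuesday

Day-of-year of March 19, 1871: 78.
Day-of-year of August 19, 1873: 231.
1871 has 365 days, so 365 − 78 = 287 days remain in 1871.
Full years: 1872: 366. Sum = 366.
Total: 287 + 366 + 231 = 884 days.
884 mod 7 = 2, so 2 days after Sunday is Tuesday.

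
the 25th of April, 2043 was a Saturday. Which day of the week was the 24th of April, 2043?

Friday

Count forward from the earlier date (April 24, 2043) to the later (April 25, 2043):
Within April 2043: 25 − 24 = 1 day.
1 mod 7 = 1, so 1 day before Saturday is Friday.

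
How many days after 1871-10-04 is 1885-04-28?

Day-of-year of October 4, 1871: 277.
Day-of-year of April 28, 1885: 118.
1871 has 365 days, so 365 − 277 = 88 days remain in 1871.
Full years 1872–1884: 9 common + 4 leap = 9×365 + 4×366 = 4749 days.
Total: 88 + 4749 + 118 = 4955 days.

4955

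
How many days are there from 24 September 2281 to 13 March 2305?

From September 24, 2281 to September 24, 2304: 23 years, of which 5 contain a Feb 29 — 18×365 + 5×366 = 8400 days.
(2300 is not a leap year (divisible by 100 but not 400).)
September 2304: 30 − 24 = 6 days remain.
Then October (31), November (30), December (31), January (31), February 2305 (28): 31 + 30 + 31 + 31 + 28 = 151 days.
March 1–13, 2305: 13 days.
Residual: 170 days.
Total: 8570 days.

8570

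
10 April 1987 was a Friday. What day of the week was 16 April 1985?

Count forward from the earlier date (April 16, 1985) to the later (April 10, 1987):
April 16, 1985 → April 16, 1986: 365 days.
April 1986: 30 − 16 = 14 days remain.
Then 11 full months totalling 335 days.
April 1–10, 1987: 10 days.
Residual: 359 days.
Total: 724 days.
724 mod 7 = 3, so 3 days before Friday is Tuesday.

Tuesday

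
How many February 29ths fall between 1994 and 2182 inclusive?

Years divisible by 4: 1996, 2000, …, 2180 — 47 in all.
Of these, 2100 is divisible by 100 but not 400, so not leap.
2000 is divisible by 400, so still leap.
Leap years: 47 − 1 = 46.

46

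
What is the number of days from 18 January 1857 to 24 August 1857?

218

January 1857: 31 − 18 = 13 days remain.
Then February 1857 (28), March (31), April (30), May (31), June (30), July (31): 28 + 31 + 30 + 31 + 30 + 31 = 181 days.
August 1–24, 1857: 24 days.
Total: 13 + 181 + 24 = 218 days.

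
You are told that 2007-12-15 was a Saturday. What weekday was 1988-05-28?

Count forward from the earlier date (May 28, 1988) to the later (December 15, 2007):
Day-of-year of May 28, 1988: 149.
Day-of-year of December 15, 2007: 349.
1988 has 366 days, so 366 − 149 = 217 days remain in 1988.
Full years 1989–2006: 14 common + 4 leap = 14×365 + 4×366 = 6574 days.
Total: 217 + 6574 + 349 = 7140 days.
7140 is a multiple of 7, so 1988-05-28 falls on the same weekday: Saturday.

Saturday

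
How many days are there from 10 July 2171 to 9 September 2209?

13940

Day-of-year of July 10, 2171: 191.
Day-of-year of September 9, 2209: 252.
2171 has 365 days, so 365 − 191 = 174 days remain in 2171.
Full years 2172–2208: 28 common + 9 leap = 28×365 + 9×366 = 13514 days.
Total: 174 + 13514 + 252 = 13940 days.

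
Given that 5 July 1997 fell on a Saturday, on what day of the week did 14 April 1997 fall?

Monday

Count forward from the earlier date (April 14, 1997) to the later (July 5, 1997):
April 1997: 30 − 14 = 16 days remain.
Then May (31), June (30): 31 + 30 = 61 days.
July 1–5, 1997: 5 days.
Total: 16 + 61 + 5 = 82 days.
82 mod 7 = 5, so 5 days before Saturday is Monday.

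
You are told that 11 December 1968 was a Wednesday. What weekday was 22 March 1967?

Wednesday

Count forward from the earlier date (March 22, 1967) to the later (December 11, 1968):
Day-of-year of March 22, 1967: 81.
Day-of-year of December 11, 1968: 346.
1967 has 365 days, so 365 − 81 = 284 days remain in 1967.
Total: 284 + 346 = 630 days.
630 is a multiple of 7, so 22 March 1967 falls on the same weekday: Wednesday.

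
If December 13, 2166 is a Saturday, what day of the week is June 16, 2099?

Tuesday

Count forward from the earlier date (June 16, 2099) to the later (December 13, 2166):
Day-of-year of June 16, 2099: 167.
Day-of-year of December 13, 2166: 347.
2099 has 365 days, so 365 − 167 = 198 days remain in 2099.
Full years 2100–2165: 50 common + 16 leap = 50×365 + 16×366 = 24106 days.
Total: 198 + 24106 + 347 = 24651 days.
24651 mod 7 = 4, so 4 days before Saturday is Tuesday.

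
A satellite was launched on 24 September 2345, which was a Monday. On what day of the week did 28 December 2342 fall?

Count forward from the earlier date (December 28, 2342) to the later (September 24, 2345):
Day-of-year of December 28, 2342: 362.
Day-of-year of September 24, 2345: 267.
2342 has 365 days, so 365 − 362 = 3 days remain in 2342.
Full years: 2343: 365; 2344: 366. Sum = 731.
Total: 3 + 731 + 267 = 1001 days.
1001 is a multiple of 7, so 28 December 2342 falls on the same weekday: Monday.

Monday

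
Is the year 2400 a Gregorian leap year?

Yes

2400 is a leap year (divisible by 400).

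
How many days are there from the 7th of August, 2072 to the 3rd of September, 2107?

12809

From August 7, 2072 to August 7, 2107: 35 years, of which 7 contain a Feb 29 — 28×365 + 7×366 = 12782 days.
(2100 is not a leap year (divisible by 100 but not 400).)
August 2107: 31 − 7 = 24 days remain.
September 1–3, 2107: 3 days.
Residual: 27 days.
Total: 12809 days.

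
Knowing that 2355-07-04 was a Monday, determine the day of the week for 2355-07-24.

Sunday

Within July 2355: 24 − 4 = 20 days.
20 mod 7 = 6, so 6 days after Monday is Sunday.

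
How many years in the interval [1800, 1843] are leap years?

10

Years divisible by 4 in [1800, 1843]: 1800, 1804, 1808, 1812, 1816, 1820, 1824, 1828, 1832, 1836, 1840.
Of these, 1800 is divisible by 100 but not 400, so not leap.
Leap years: 11 − 1 = 10.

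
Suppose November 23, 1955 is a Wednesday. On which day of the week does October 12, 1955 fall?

Wednesday

Count forward from the earlier date (October 12, 1955) to the later (November 23, 1955):
October 1955: 31 − 12 = 19 days remain.
November 1–23, 1955: 23 days.
Total: 19 + 23 = 42 days.
42 is a multiple of 7, so October 12, 1955 falls on the same weekday: Wednesday.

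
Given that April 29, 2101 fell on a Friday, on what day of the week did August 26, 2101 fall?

Friday

April 2101: 30 − 29 = 1 day remains.
Then May (31), June (30), July (31): 31 + 30 + 31 = 92 days.
August 1–26, 2101: 26 days.
Total: 1 + 92 + 26 = 119 days.
119 is a multiple of 7, so August 26, 2101 falls on the same weekday: Friday.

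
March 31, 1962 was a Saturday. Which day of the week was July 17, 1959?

Count forward from the earlier date (July 17, 1959) to the later (March 31, 1962):
Day-of-year of July 17, 1959: 198.
Day-of-year of March 31, 1962: 90.
1959 has 365 days, so 365 − 198 = 167 days remain in 1959.
Full years: 1960: 366; 1961: 365. Sum = 731.
Total: 167 + 731 + 90 = 988 days.
988 mod 7 = 1, so 1 day before Saturday is Friday.

Friday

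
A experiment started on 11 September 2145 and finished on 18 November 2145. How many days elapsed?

68

September 2145: 30 − 11 = 19 days remain.
Then October (31): 31 days.
November 1–18, 2145: 18 days.
Total: 19 + 31 + 18 = 68 days.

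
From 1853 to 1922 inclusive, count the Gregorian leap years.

16

Years divisible by 4: 1856, 1860, …, 1920 — 17 in all.
Of these, 1900 is divisible by 100 but not 400, so not leap.
Leap years: 17 − 1 = 16.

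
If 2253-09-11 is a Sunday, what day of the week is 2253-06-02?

Count forward from the earlier date (June 2, 2253) to the later (September 11, 2253):
June 2253: 30 − 2 = 28 days remain.
Then July (31), August (31): 31 + 31 = 62 days.
September 1–11, 2253: 11 days.
Total: 28 + 62 + 11 = 101 days.
101 mod 7 = 3, so 3 days before Sunday is Thursday.

Thursday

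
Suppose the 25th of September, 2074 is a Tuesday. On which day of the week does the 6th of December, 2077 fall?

Day-of-year of September 25, 2074: 268.
Day-of-year of December 6, 2077: 340.
2074 has 365 days, so 365 − 268 = 97 days remain in 2074.
Full years: 2075: 365; 2076: 366. Sum = 731.
Total: 97 + 731 + 340 = 1168 days.
1168 mod 7 = 6, so 6 days after Tuesday is Monday.

Monday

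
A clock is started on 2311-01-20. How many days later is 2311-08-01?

January 2311: 31 − 20 = 11 days remain.
Then February 2311 (28), March (31), April (30), May (31), June (30), July (31): 28 + 31 + 30 + 31 + 30 + 31 = 181 days.
August 1, 2311: 1 day.
Total: 11 + 181 + 1 = 193 days.

193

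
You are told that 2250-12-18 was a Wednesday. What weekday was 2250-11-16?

Count forward from the earlier date (November 16, 2250) to the later (December 18, 2250):
November 2250: 30 − 16 = 14 days remain.
December 1–18, 2250: 18 days.
Total: 14 + 18 = 32 days.
32 mod 7 = 4, so 4 days before Wednesday is Saturday.

Saturday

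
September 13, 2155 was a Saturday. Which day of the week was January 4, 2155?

Count forward from the earlier date (January 4, 2155) to the later (September 13, 2155):
January 2155: 31 − 4 = 27 days remain.
Then February 2155 (28), March (31), April (30), May (31), June (30), July (31), August (31): 28 + 31 + 30 + 31 + 30 + 31 + 31 = 212 days.
September 1–13, 2155: 13 days.
Total: 27 + 212 + 13 = 252 days.
252 is a multiple of 7, so January 4, 2155 falls on the same weekday: Saturday.

Saturday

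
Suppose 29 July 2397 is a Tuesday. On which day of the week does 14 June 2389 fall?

Wednesday

Count forward from the earlier date (June 14, 2389) to the later (July 29, 2397):
From June 14, 2389 to June 14, 2397: 8 years, of which 2 contain a Feb 29 — 6×365 + 2×366 = 2922 days.
June 2397: 30 − 14 = 16 days remain.
July 1–29, 2397: 29 days.
Residual: 45 days.
Total: 2967 days.
2967 mod 7 = 6, so 6 days before Tuesday is Wednesday.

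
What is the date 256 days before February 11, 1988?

May 31, 1987

Count 256 days before February 11, 1988:
Day-of-year of May 31, 1987: 151.
Day-of-year of February 11, 1988: 42.
1987 has 365 days, so 365 − 151 = 214 days remain in 1987.
Total: 214 + 42 = 256 days.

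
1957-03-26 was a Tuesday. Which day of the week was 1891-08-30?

Sunday

Count forward from the earlier date (August 30, 1891) to the later (March 26, 1957):
Day-of-year of August 30, 1891: 242.
Day-of-year of March 26, 1957: 85.
1891 has 365 days, so 365 − 242 = 123 days remain in 1891.
Full years 1892–1956: 49 common + 16 leap = 49×365 + 16×366 = 23741 days.
Total: 123 + 23741 + 85 = 23949 days.
23949 mod 7 = 2, so 2 days before Tuesday is Sunday.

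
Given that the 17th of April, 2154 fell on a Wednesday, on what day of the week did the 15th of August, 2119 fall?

Count forward from the earlier date (August 15, 2119) to the later (April 17, 2154):
From August 15, 2119 to August 15, 2153: 34 years, of which 9 contain a Feb 29 — 25×365 + 9×366 = 12419 days.
August 2153: 31 − 15 = 16 days remain.
Then September (30), October (31), November (30), December (31), January (31), February 2154 (28), March (31): 30 + 31 + 30 + 31 + 31 + 28 + 31 = 212 days.
April 1–17, 2154: 17 days.
Residual: 245 days.
Total: 12664 days.
12664 mod 7 = 1, so 1 day before Wednesday is Tuesday.

Tuesday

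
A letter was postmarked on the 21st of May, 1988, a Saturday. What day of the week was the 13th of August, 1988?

Saturday

May 1988: 31 − 21 = 10 days remain.
Then June (30), July (31): 30 + 31 = 61 days.
August 1–13, 1988: 13 days.
Total: 10 + 61 + 13 = 84 days.
84 is a multiple of 7, so the 13th of August, 1988 falls on the same weekday: Saturday.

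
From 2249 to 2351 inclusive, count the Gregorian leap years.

Years divisible by 4: 2252, 2256, …, 2348 — 25 in all.
Of these, 2300 is divisible by 100 but not 400, so not leap.
Leap years: 25 − 1 = 24.

24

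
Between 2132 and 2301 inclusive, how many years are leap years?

41

Years divisible by 4: 2132, 2136, …, 2300 — 43 in all.
Of these, 2200, 2300 are divisible by 100 but not 400, so not leap.
Leap years: 43 − 2 = 41.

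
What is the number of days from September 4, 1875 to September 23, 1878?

September 4, 1875 → September 4, 1876: 366 days (1876 is a leap year).
September 4, 1876 → September 4, 1877: 365 days.
September 4, 1877 → September 4, 1878: 365 days.
Within September 1878: 23 − 4 = 19 days.
Total: 1115 days.

1115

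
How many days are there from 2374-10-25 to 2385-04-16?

3826

Day-of-year of October 25, 2374: 298.
Day-of-year of April 16, 2385: 106.
2374 has 365 days, so 365 − 298 = 67 days remain in 2374.
Full years 2375–2384: 7 common + 3 leap = 7×365 + 3×366 = 3653 days.
Total: 67 + 3653 + 106 = 3826 days.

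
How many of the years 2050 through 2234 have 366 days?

44

Years divisible by 4: 2052, 2056, …, 2232 — 46 in all.
Of these, 2100, 2200 are divisible by 100 but not 400, so not leap.
Leap years: 46 − 2 = 44.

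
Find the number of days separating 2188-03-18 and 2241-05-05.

Day-of-year of March 18, 2188: 78.
Day-of-year of May 5, 2241: 125.
2188 has 366 days, so 366 − 78 = 288 days remain in 2188.
Full years 2189–2240: 40 common + 12 leap = 40×365 + 12×366 = 18992 days.
Total: 288 + 18992 + 125 = 19405 days.

19405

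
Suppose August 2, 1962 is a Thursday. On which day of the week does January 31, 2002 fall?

Day-of-year of August 2, 1962: 214.
Day-of-year of January 31, 2002: 31.
1962 has 365 days, so 365 − 214 = 151 days remain in 1962.
Full years 1963–2001: 29 common + 10 leap = 29×365 + 10×366 = 14245 days.
Total: 151 + 14245 + 31 = 14427 days.
14427 is a multiple of 7, so January 31, 2002 falls on the same weekday: Thursday.

Thursday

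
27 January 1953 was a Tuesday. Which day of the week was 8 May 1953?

January 1953: 31 − 27 = 4 days remain.
Then February 1953 (28), March (31), April (30): 28 + 31 + 30 = 89 days.
May 1–8, 1953: 8 days.
Total: 4 + 89 + 8 = 101 days.
101 mod 7 = 3, so 3 days after Tuesday is Friday.

Friday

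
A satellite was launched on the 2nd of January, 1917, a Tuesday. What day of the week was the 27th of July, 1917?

January 1917: 31 − 2 = 29 days remain.
Then February 1917 (28), March (31), April (30), May (31), June (30): 28 + 31 + 30 + 31 + 30 = 150 days.
July 1–27, 1917: 27 days.
Total: 29 + 150 + 27 = 206 days.
206 mod 7 = 3, so 3 days after Tuesday is Friday.

Friday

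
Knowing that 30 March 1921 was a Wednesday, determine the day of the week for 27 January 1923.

Day-of-year of March 30, 1921: 89.
Day-of-year of January 27, 1923: 27.
1921 has 365 days, so 365 − 89 = 276 days remain in 1921.
Full years: 1922: 365. Sum = 365.
Total: 276 + 365 + 27 = 668 days.
668 mod 7 = 3, so 3 days after Wednesday is Saturday.

Saturday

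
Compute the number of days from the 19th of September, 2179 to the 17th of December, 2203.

From September 19, 2179 to September 19, 2203: 24 years, of which 5 contain a Feb 29 — 19×365 + 5×366 = 8765 days.
(2200 is not a leap year (divisible by 100 but not 400).)
September 2203: 30 − 19 = 11 days remain.
Then October (31), November (30): 31 + 30 = 61 days.
December 1–17, 2203: 17 days.
Residual: 89 days.
Total: 8854 days.

8854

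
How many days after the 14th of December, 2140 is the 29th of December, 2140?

Within December 2140: 29 − 14 = 15 days.

15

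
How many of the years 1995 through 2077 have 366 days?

21

Years divisible by 4: 1996, 2000, …, 2076 — 21 in all.
2000 is divisible by 400, so still leap.
No century exceptions apply. Count: 21.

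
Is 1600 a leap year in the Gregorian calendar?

Yes

1600 is a leap year (divisible by 400).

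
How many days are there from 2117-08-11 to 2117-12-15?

126

August 2117: 31 − 11 = 20 days remain.
Then September (30), October (31), November (30): 30 + 31 + 30 = 91 days.
December 1–15, 2117: 15 days.
Total: 20 + 91 + 15 = 126 days.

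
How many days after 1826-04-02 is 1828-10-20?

April 2, 1826 → April 2, 1827: 365 days.
April 2, 1827 → April 2, 1828: 366 days (1828 is a leap year).
April 1828: 30 − 2 = 28 days remain.
Then May (31), June (30), July (31), August (31), September (30): 31 + 30 + 31 + 31 + 30 = 153 days.
October 1–20, 1828: 20 days.
Residual: 201 days.
Total: 932 days.

932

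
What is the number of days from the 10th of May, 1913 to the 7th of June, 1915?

758

May 1913: 31 − 10 = 21 days remain.
Then 24 full months totalling 730 days.
June 1–7, 1915: 7 days.
Total: 21 + 730 + 7 = 758 days.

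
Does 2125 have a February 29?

2125 is not a leap year.

No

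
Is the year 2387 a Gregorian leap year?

No

2387 is not a leap year.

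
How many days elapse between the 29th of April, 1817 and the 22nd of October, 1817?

April 1817: 30 − 29 = 1 day remains.
Then May (31), June (30), July (31), August (31), September (30): 31 + 30 + 31 + 31 + 30 = 153 days.
October 1–22, 1817: 22 days.
Total: 1 + 153 + 22 = 176 days.

176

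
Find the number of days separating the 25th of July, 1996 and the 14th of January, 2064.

From July 25, 1996 to July 25, 2063: 67 years, of which 16 contain a Feb 29 — 51×365 + 16×366 = 24471 days.
(2000 is a leap year (divisible by 400).)
July 2063: 31 − 25 = 6 days remain.
Then August (31), September (30), October (31), November (30), December (31): 31 + 30 + 31 + 30 + 31 = 153 days.
January 1–14, 2064: 14 days.
Residual: 173 days.
Total: 24644 days.

24644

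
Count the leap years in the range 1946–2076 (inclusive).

Years divisible by 4: 1948, 1952, …, 2076 — 33 in all.
2000 is divisible by 400, so still leap.
No century exceptions apply. Count: 33.

33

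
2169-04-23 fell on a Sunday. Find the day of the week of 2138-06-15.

Count forward from the earlier date (June 15, 2138) to the later (April 23, 2169):
Day-of-year of June 15, 2138: 166.
Day-of-year of April 23, 2169: 113.
2138 has 365 days, so 365 − 166 = 199 days remain in 2138.
Full years 2139–2168: 22 common + 8 leap = 22×365 + 8×366 = 10958 days.
Total: 199 + 10958 + 113 = 11270 days.
11270 is a multiple of 7, so 2138-06-15 falls on the same weekday: Sunday.

Sunday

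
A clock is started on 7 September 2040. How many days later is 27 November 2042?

811

September 2040: 30 − 7 = 23 days remain.
Then 25 full months totalling 761 days.
November 1–27, 2042: 27 days.
Total: 23 + 761 + 27 = 811 days.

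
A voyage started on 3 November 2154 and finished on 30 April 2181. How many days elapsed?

From November 3, 2154 to November 3, 2180: 26 years, of which 7 contain a Feb 29 — 19×365 + 7×366 = 9497 days.
November 2180: 30 − 3 = 27 days remain.
Then December (31), January (31), February 2181 (28), March (31): 31 + 31 + 28 + 31 = 121 days.
April 1–30, 2181: 30 days.
Residual: 178 days.
Total: 9675 days.

9675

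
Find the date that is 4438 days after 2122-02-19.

2134-04-15

Count 4438 days after February 19, 2122:
From February 19, 2122 to February 19, 2134: 12 years, of which 3 contain a Feb 29 — 9×365 + 3×366 = 4383 days.
February 2134: 28 − 19 = 9 days remain (2134 is not a leap year, so February has 28 days).
Then March (31): 31 days.
April 1–15, 2134: 15 days.
Residual: 55 days.
Total: 4438 days.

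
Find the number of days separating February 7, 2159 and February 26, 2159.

19

Within February 2159: 26 − 7 = 19 days.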